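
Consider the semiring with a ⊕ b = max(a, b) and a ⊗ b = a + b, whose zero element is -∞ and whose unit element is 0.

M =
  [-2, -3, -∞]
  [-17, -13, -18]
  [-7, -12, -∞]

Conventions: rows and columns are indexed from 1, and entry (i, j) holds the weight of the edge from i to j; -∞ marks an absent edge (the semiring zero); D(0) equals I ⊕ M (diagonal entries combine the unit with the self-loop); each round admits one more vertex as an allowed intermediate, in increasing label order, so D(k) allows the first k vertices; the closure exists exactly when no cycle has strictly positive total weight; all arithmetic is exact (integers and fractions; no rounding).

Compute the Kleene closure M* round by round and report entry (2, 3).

D(0):
  [0, -3, -∞]
  [-17, 0, -18]
  [-7, -12, 0]
D(1):
  [0, -3, -∞]
  [-17, 0, -18]
  [-7, -10, 0]
D(2):
  [0, -3, -21]
  [-17, 0, -18]
  [-7, -10, 0]
D(3):
  [0, -3, -21]
  [-17, 0, -18]
  [-7, -10, 0]
Answer: M*[2][3] = -18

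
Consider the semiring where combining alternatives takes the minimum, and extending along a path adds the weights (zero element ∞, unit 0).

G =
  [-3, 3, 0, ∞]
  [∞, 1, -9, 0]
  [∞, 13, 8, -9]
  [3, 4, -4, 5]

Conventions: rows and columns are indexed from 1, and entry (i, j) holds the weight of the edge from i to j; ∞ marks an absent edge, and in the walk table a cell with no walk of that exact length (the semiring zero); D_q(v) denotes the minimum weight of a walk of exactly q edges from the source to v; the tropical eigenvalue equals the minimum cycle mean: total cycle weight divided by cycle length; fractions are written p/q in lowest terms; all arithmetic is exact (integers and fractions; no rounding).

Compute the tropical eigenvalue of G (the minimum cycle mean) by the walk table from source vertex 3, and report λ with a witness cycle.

q=0: [∞, ∞, 0, ∞]
q=1: [∞, 13, 8, -9]
q=2: [-6, -5, -13, -4]
q=3: [-9, -4, -14, -22]
q=4: [-19, -18, -26, -23]
Optimal cycle mean attained by: cycle 3->4->3, total (-9) + (-4), length 2.
Answer: λ = -13/2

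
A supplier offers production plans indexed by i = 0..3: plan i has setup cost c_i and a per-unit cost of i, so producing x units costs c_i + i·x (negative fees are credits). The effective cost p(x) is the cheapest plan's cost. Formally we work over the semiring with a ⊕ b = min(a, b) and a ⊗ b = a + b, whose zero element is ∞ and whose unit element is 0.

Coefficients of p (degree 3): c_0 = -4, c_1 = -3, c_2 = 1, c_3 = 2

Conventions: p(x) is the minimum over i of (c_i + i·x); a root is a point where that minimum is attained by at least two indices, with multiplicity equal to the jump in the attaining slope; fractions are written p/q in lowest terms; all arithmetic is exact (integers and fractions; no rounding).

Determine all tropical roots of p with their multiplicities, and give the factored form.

hull edge (i=0, c=-4) to (i=1, c=-3): slope 1, span 1
hull edge (i=1, c=-3) to (i=3, c=2): slope 5/2, span 2
Factored form: p(x) = 2 ⊗ (x ⊕ (-5/2)) ⊗ (x ⊕ (-5/2)) ⊗ (x ⊕ (-1))
Answer: roots = -5/2 (mult 2), -1 (mult 1)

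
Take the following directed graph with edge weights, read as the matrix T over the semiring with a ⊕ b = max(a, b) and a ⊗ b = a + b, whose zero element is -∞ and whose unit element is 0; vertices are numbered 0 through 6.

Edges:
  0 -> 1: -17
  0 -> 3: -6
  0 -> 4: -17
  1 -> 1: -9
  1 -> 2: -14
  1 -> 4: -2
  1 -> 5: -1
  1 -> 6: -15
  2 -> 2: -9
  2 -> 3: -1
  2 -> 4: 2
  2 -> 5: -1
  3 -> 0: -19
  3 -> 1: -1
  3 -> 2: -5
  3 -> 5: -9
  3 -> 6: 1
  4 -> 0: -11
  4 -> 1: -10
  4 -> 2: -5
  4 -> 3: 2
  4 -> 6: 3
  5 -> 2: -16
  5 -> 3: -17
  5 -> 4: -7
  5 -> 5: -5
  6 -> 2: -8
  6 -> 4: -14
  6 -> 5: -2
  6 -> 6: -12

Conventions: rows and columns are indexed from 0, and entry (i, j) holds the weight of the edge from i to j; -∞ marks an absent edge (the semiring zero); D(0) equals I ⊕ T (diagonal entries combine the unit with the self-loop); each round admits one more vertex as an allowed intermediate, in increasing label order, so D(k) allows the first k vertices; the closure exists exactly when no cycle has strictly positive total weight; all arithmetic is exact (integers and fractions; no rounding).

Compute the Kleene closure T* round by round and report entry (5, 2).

D(0):
  [0, -17, -∞, -6, -17, -∞, -∞]
  [-∞, 0, -14, -∞, -2, -1, -15]
  [-∞, -∞, 0, -1, 2, -1, -∞]
  [-19, -1, -5, 0, -∞, -9, 1]
  [-11, -10, -5, 2, 0, -∞, 3]
  [-∞, -∞, -16, -17, -7, 0, -∞]
  [-∞, -∞, -8, -∞, -14, -2, 0]
D(1):
  [0, -17, -∞, -6, -17, -∞, -∞]
  [-∞, 0, -14, -∞, -2, -1, -15]
  [-∞, -∞, 0, -1, 2, -1, -∞]
  [-19, -1, -5, 0, -36, -9, 1]
  [-11, -10, -5, 2, 0, -∞, 3]
  [-∞, -∞, -16, -17, -7, 0, -∞]
  [-∞, -∞, -8, -∞, -14, -2, 0]
D(2):
  [0, -17, -31, -6, -17, -18, -32]
  [-∞, 0, -14, -∞, -2, -1, -15]
  [-∞, -∞, 0, -1, 2, -1, -∞]
  [-19, -1, -5, 0, -3, -2, 1]
  [-11, -10, -5, 2, 0, -11, 3]
  [-∞, -∞, -16, -17, -7, 0, -∞]
  [-∞, -∞, -8, -∞, -14, -2, 0]
D(3):
  [0, -17, -31, -6, -17, -18, -32]
  [-∞, 0, -14, -15, -2, -1, -15]
  [-∞, -∞, 0, -1, 2, -1, -∞]
  [-19, -1, -5, 0, -3, -2, 1]
  [-11, -10, -5, 2, 0, -6, 3]
  [-∞, -∞, -16, -17, -7, 0, -∞]
  [-∞, -∞, -8, -9, -6, -2, 0]
D(4):
  [0, -7, -11, -6, -9, -8, -5]
  [-34, 0, -14, -15, -2, -1, -14]
  [-20, -2, 0, -1, 2, -1, 0]
  [-19, -1, -5, 0, -3, -2, 1]
  [-11, 1, -3, 2, 0, 0, 3]
  [-36, -18, -16, -17, -7, 0, -16]
  [-28, -10, -8, -9, -6, -2, 0]
D(5):
  [0, -7, -11, -6, -9, -8, -5]
  [-13, 0, -5, 0, -2, -1, 1]
  [-9, 3, 0, 4, 2, 2, 5]
  [-14, -1, -5, 0, -3, -2, 1]
  [-11, 1, -3, 2, 0, 0, 3]
  [-18, -6, -10, -5, -7, 0, -4]
  [-17, -5, -8, -4, -6, -2, 0]
D(6):
  [0, -7, -11, -6, -9, -8, -5]
  [-13, 0, -5, 0, -2, -1, 1]
  [-9, 3, 0, 4, 2, 2, 5]
  [-14, -1, -5, 0, -3, -2, 1]
  [-11, 1, -3, 2, 0, 0, 3]
  [-18, -6, -10, -5, -7, 0, -4]
  [-17, -5, -8, -4, -6, -2, 0]
D(7):
  [0, -7, -11, -6, -9, -7, -5]
  [-13, 0, -5, 0, -2, -1, 1]
  [-9, 3, 0, 4, 2, 3, 5]
  [-14, -1, -5, 0, -3, -1, 1]
  [-11, 1, -3, 2, 0, 1, 3]
  [-18, -6, -10, -5, -7, 0, -4]
  [-17, -5, -8, -4, -6, -2, 0]
Answer: T*[5][2] = -10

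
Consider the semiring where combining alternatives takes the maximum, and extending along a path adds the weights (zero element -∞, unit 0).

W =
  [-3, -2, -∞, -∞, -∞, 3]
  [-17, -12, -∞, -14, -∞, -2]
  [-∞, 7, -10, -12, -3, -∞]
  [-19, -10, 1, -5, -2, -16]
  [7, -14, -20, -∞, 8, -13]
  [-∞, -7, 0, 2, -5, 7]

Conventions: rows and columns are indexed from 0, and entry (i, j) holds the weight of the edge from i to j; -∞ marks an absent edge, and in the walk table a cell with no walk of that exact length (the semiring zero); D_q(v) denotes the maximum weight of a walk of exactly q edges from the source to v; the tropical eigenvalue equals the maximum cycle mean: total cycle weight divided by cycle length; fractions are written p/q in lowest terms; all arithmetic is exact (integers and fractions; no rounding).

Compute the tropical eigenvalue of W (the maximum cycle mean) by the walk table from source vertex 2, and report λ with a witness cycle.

q=0: [-∞, -∞, 0, -∞, -∞, -∞]
q=1: [-∞, 7, -10, -12, -3, -∞]
q=2: [4, -3, -11, -7, 5, 5]
q=3: [12, 2, 5, 7, 13, 12]
q=4: [20, 12, 12, 14, 21, 19]
q=5: [28, 19, 19, 21, 29, 26]
q=6: [36, 26, 26, 28, 37, 33]
Optimal cycle mean attained by: cycle 4->4, total 8, length 1.
Answer: λ = 8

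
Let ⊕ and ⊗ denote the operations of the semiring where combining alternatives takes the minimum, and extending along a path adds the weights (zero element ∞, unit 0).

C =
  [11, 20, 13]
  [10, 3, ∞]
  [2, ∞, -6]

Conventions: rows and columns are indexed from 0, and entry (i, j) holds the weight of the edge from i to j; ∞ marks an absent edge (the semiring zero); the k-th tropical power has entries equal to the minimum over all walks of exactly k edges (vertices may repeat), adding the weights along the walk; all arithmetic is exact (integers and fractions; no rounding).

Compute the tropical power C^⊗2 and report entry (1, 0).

C^⊗2:
  [15, 23, 7]
  [13, 6, 23]
  [-4, 22, -12]
Key observation: the optimum is the walk 1->1->0, with weight 3 + 10 = 13.
Optimal value attained by: walk 1->1->0.
Answer: (C^⊗2)[1][0] = 13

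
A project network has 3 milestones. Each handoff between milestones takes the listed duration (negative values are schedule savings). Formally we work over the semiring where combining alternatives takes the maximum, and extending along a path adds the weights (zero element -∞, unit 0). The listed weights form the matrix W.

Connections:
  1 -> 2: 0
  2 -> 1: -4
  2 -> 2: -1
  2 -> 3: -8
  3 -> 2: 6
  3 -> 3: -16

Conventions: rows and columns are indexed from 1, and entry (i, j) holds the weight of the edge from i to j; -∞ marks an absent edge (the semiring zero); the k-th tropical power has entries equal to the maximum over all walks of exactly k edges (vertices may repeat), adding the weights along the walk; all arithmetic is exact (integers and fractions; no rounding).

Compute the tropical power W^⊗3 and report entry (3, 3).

W^⊗2:
  [-4, -1, -8]
  [-5, -2, -9]
  [2, 5, -2]
W^⊗3:
  [-5, -2, -9]
  [-6, -3, -10]
  [1, 4, -3]
Key observation: the optimum is the walk 3->2->2->3, with weight 6 + (-1) + (-8) = -3.
Optimal value attained by: walk 3->2->2->3.
Answer: (W^⊗3)[3][3] = -3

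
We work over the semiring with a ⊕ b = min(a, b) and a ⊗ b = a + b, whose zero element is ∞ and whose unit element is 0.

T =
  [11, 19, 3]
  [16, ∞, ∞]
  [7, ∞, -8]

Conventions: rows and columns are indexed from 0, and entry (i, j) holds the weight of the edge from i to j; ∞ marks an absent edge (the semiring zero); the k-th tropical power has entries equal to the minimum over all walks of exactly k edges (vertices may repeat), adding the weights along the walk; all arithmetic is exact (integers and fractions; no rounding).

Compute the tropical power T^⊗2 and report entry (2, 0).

T^⊗2:
  [10, 30, -5]
  [27, 35, 19]
  [-1, 26, -16]
Key observation: the optimum is the walk 2->2->0, with weight (-8) + 7 = -1.
Optimal value attained by: walk 2->2->0.
Answer: (T^⊗2)[2][0] = -1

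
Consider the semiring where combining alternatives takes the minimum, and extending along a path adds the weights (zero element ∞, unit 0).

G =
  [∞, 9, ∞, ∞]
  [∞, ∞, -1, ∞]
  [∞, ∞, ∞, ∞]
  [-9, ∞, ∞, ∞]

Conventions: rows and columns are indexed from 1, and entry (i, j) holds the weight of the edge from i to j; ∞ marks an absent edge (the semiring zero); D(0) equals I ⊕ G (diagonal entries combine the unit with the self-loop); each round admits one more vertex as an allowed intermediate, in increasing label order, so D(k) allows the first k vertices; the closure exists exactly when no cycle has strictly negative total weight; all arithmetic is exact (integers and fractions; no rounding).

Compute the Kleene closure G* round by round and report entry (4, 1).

D(0):
  [0, 9, ∞, ∞]
  [∞, 0, -1, ∞]
  [∞, ∞, 0, ∞]
  [-9, ∞, ∞, 0]
D(1):
  [0, 9, ∞, ∞]
  [∞, 0, -1, ∞]
  [∞, ∞, 0, ∞]
  [-9, 0, ∞, 0]
D(2):
  [0, 9, 8, ∞]
  [∞, 0, -1, ∞]
  [∞, ∞, 0, ∞]
  [-9, 0, -1, 0]
D(3):
  [0, 9, 8, ∞]
  [∞, 0, -1, ∞]
  [∞, ∞, 0, ∞]
  [-9, 0, -1, 0]
D(4):
  [0, 9, 8, ∞]
  [∞, 0, -1, ∞]
  [∞, ∞, 0, ∞]
  [-9, 0, -1, 0]
Answer: G*[4][1] = -9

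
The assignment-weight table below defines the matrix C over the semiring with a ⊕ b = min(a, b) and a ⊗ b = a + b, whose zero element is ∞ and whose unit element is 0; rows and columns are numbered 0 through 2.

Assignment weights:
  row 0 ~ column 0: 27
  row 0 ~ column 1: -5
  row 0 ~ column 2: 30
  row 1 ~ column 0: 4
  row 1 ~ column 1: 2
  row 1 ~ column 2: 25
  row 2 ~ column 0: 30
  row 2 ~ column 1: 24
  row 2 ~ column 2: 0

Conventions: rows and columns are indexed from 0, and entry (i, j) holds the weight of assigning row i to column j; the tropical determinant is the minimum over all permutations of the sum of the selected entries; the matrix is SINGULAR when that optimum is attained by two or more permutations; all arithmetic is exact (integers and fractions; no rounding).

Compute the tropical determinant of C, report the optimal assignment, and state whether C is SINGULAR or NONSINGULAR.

σ = (0, 1, 2): 27 + 2 + 0 = 29
σ = (0, 2, 1): 27 + 25 + 24 = 76
σ = (1, 0, 2): (-5) + 4 + 0 = -1
σ = (1, 2, 0): (-5) + 25 + 30 = 50
σ = (2, 0, 1): 30 + 4 + 24 = 58
σ = (2, 1, 0): 30 + 2 + 30 = 62
Optimal value attained by: σ = (1, 0, 2).
Answer: det⊕(C) = -1; verdict: NONSINGULAR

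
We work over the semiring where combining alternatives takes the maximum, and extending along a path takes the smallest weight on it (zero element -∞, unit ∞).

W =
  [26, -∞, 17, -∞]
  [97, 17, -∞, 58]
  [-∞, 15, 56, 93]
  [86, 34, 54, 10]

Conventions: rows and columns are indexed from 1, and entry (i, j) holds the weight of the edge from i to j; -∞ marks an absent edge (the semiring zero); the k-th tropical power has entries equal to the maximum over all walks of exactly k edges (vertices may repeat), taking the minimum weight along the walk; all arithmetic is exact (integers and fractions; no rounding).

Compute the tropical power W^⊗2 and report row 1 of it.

W^⊗2:
  [26, 15, 17, 17]
  [58, 34, 54, 17]
  [86, 34, 56, 56]
  [34, 17, 54, 54]
Answer: row 1 of W^⊗2 = [26, 15, 17, 17]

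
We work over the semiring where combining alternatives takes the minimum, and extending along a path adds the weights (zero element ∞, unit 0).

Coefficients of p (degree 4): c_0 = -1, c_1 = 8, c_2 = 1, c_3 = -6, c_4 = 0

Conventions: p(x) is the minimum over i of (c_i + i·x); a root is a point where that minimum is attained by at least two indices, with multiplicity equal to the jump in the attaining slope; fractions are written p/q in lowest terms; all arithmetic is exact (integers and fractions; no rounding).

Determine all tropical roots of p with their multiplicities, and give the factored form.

hull edge (i=0, c=-1) to (i=3, c=-6): slope -5/3, span 3
hull edge (i=3, c=-6) to (i=4, c=0): slope 6, span 1
Factored form: p(x) = 0 ⊗ (x ⊕ (-6)) ⊗ (x ⊕ 5/3) ⊗ (x ⊕ 5/3) ⊗ (x ⊕ 5/3)
Answer: roots = -6 (mult 1), 5/3 (mult 3)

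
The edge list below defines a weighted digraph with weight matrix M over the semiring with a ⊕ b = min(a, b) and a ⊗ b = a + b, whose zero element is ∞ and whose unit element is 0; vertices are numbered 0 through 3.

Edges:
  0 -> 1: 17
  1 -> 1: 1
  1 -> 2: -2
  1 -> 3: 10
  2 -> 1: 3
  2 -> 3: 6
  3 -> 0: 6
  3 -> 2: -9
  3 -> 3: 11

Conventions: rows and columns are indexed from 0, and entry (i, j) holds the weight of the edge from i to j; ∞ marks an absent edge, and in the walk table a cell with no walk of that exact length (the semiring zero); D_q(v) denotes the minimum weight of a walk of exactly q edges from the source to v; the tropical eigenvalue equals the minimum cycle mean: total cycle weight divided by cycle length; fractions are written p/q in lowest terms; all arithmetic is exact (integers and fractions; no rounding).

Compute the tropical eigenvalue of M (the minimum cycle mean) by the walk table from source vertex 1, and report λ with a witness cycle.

q=0: [∞, 0, ∞, ∞]
q=1: [∞, 1, -2, 10]
q=2: [16, 1, -1, 4]
q=3: [10, 2, -5, 5]
q=4: [11, -2, -4, 1]
Optimal cycle mean attained by: cycle 2->3->2, total 6 + (-9), length 2.
Answer: λ = -3/2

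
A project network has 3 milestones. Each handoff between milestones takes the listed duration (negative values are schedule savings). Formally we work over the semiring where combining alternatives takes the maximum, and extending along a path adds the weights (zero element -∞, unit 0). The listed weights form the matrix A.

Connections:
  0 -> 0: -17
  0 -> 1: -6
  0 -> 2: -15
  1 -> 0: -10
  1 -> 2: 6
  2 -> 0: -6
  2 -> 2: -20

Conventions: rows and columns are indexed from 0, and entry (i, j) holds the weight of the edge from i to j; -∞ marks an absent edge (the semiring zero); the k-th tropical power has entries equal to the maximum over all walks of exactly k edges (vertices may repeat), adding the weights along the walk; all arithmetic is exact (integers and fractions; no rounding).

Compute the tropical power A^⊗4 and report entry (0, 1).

A^⊗2:
  [-16, -23, 0]
  [0, -16, -14]
  [-23, -12, -21]
A^⊗3:
  [-6, -22, -17]
  [-17, -6, -10]
  [-22, -29, -6]
A^⊗4:
  [-23, -12, -16]
  [-16, -23, 0]
  [-12, -28, -23]
Key observation: the optimum is the walk 0->1->2->0->1, with weight (-6) + 6 + (-6) + (-6) = -12.
Optimal value attained by: walk 0->1->2->0->1.
Answer: (A^⊗4)[0][1] = -12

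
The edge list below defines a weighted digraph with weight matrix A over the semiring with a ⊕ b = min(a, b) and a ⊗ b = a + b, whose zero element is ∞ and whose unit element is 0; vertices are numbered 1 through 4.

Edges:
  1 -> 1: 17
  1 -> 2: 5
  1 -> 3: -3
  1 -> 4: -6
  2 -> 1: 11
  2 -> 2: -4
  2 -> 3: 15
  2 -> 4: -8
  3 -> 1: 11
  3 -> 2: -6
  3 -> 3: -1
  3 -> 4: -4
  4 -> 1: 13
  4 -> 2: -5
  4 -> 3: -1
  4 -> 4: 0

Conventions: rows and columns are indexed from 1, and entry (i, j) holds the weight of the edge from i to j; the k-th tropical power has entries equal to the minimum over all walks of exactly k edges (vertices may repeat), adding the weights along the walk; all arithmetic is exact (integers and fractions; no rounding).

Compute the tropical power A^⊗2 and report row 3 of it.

A^⊗2:
  [7, -11, -7, -7]
  [5, -13, -9, -12]
  [5, -10, -5, -14]
  [6, -9, -2, -13]
Answer: row 3 of A^⊗2 = [5, -10, -5, -14]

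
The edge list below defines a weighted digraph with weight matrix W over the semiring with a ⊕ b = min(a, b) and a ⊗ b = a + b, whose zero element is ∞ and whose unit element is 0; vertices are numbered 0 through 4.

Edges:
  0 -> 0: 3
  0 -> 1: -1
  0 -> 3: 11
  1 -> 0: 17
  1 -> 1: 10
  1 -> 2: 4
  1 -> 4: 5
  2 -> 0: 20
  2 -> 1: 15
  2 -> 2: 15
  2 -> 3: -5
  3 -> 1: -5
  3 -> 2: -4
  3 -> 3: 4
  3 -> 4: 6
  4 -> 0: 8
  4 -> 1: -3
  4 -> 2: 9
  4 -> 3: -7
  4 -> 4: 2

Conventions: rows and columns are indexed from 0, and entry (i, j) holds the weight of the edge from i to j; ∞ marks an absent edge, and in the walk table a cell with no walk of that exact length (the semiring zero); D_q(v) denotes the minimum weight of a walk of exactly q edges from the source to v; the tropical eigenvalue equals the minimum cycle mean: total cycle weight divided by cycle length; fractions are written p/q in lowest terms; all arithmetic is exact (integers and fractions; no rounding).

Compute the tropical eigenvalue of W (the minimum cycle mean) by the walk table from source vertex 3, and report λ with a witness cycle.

q=0: [∞, ∞, ∞, 0, ∞]
q=1: [∞, -5, -4, 4, 6]
q=2: [12, -1, -1, -9, 0]
q=3: [8, -14, -13, -7, -3]
q=4: [3, -12, -11, -18, -9]
q=5: [-1, -23, -22, -16, -12]
Optimal cycle mean attained by: cycle 2->3->2, total (-5) + (-4), length 2.
Answer: λ = -9/2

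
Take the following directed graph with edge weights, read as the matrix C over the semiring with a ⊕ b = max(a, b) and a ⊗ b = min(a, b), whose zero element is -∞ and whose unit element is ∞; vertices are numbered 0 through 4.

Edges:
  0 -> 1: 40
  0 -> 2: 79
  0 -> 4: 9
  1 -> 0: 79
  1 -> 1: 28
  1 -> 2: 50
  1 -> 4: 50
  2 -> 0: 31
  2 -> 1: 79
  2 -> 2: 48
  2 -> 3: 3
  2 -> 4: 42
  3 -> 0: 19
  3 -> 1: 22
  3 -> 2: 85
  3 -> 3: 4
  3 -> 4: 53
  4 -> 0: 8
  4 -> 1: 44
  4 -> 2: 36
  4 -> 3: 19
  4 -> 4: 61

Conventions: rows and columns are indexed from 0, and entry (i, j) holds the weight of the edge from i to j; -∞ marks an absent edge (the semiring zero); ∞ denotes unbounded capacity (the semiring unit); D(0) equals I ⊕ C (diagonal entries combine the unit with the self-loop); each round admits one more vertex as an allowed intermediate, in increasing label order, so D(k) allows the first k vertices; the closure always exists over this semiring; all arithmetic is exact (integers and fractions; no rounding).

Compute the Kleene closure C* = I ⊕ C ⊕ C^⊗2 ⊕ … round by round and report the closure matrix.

D(0):
  [∞, 40, 79, -∞, 9]
  [79, ∞, 50, -∞, 50]
  [31, 79, ∞, 3, 42]
  [19, 22, 85, ∞, 53]
  [8, 44, 36, 19, ∞]
D(1):
  [∞, 40, 79, -∞, 9]
  [79, ∞, 79, -∞, 50]
  [31, 79, ∞, 3, 42]
  [19, 22, 85, ∞, 53]
  [8, 44, 36, 19, ∞]
D(2):
  [∞, 40, 79, -∞, 40]
  [79, ∞, 79, -∞, 50]
  [79, 79, ∞, 3, 50]
  [22, 22, 85, ∞, 53]
  [44, 44, 44, 19, ∞]
D(3):
  [∞, 79, 79, 3, 50]
  [79, ∞, 79, 3, 50]
  [79, 79, ∞, 3, 50]
  [79, 79, 85, ∞, 53]
  [44, 44, 44, 19, ∞]
D(4):
  [∞, 79, 79, 3, 50]
  [79, ∞, 79, 3, 50]
  [79, 79, ∞, 3, 50]
  [79, 79, 85, ∞, 53]
  [44, 44, 44, 19, ∞]
D(5):
  [∞, 79, 79, 19, 50]
  [79, ∞, 79, 19, 50]
  [79, 79, ∞, 19, 50]
  [79, 79, 85, ∞, 53]
  [44, 44, 44, 19, ∞]
Answer: C* = [[∞, 79, 79, 19, 50], [79, ∞, 79, 19, 50], [79, 79, ∞, 19, 50], [79, 79, 85, ∞, 53], [44, 44, 44, 19, ∞]]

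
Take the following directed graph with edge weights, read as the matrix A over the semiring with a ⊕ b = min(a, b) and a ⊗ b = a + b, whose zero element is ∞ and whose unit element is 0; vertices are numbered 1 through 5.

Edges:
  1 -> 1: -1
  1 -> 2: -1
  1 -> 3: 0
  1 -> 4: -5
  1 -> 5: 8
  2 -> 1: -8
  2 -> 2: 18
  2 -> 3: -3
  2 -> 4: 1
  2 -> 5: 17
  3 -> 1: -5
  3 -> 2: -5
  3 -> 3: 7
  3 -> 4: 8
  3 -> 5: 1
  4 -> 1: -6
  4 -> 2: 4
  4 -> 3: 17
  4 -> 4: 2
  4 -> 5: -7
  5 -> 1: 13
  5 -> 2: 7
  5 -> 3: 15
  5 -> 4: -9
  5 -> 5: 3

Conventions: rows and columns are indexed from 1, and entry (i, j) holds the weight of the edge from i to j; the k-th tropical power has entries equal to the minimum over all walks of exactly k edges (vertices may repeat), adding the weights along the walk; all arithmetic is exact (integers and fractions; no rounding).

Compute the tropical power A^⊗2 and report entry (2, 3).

A^⊗2:
  [-11, -5, -4, -6, -12]
  [-9, -9, -8, -13, -6]
  [-13, -6, -8, -10, 1]
  [-7, -7, -6, -16, -5]
  [-15, -5, 4, -7, -16]
Key observation: the optimum is the walk 2->1->3, with weight (-8) + 0 = -8.
Optimal value attained by: walk 2->1->3.
Answer: (A^⊗2)[2][3] = -8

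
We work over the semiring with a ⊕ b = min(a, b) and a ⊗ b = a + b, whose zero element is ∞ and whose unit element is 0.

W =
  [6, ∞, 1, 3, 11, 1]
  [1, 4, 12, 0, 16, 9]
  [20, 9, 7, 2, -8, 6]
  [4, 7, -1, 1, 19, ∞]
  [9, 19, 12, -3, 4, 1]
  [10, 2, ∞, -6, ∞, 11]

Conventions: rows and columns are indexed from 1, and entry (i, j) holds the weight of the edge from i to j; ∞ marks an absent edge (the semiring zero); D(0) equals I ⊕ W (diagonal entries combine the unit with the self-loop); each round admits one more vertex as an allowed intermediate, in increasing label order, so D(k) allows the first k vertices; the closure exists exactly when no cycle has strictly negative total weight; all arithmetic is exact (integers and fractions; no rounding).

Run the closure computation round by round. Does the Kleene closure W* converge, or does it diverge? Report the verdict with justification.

D(0):
  [0, ∞, 1, 3, 11, 1]
  [1, 0, 12, 0, 16, 9]
  [20, 9, 0, 2, -8, 6]
  [4, 7, -1, 0, 19, ∞]
  [9, 19, 12, -3, 0, 1]
  [10, 2, ∞, -6, ∞, 0]
D(1):
  [0, ∞, 1, 3, 11, 1]
  [1, 0, 2, 0, 12, 2]
  [20, 9, 0, 2, -8, 6]
  [4, 7, -1, 0, 15, 5]
  [9, 19, 10, -3, 0, 1]
  [10, 2, 11, -6, 21, 0]
D(2):
  [0, ∞, 1, 3, 11, 1]
  [1, 0, 2, 0, 12, 2]
  [10, 9, 0, 2, -8, 6]
  [4, 7, -1, 0, 15, 5]
  [9, 19, 10, -3, 0, 1]
  [3, 2, 4, -6, 14, 0]
D(3):
  [0, 10, 1, 3, -7, 1]
  [1, 0, 2, 0, -6, 2]
  [10, 9, 0, 2, -8, 6]
  [4, 7, -1, 0, -9, 5]
  [9, 19, 10, -3, 0, 1]
  [3, 2, 4, -6, -4, 0]
Detection: at round 4, diagonal entry (5, 5) turns strictly negative.
Key observation: the cycle 5->4->1->3->5 has total weight (-3) + 4 + 1 + (-8), which is strictly negative.
Answer: DIVERGES — negative cycle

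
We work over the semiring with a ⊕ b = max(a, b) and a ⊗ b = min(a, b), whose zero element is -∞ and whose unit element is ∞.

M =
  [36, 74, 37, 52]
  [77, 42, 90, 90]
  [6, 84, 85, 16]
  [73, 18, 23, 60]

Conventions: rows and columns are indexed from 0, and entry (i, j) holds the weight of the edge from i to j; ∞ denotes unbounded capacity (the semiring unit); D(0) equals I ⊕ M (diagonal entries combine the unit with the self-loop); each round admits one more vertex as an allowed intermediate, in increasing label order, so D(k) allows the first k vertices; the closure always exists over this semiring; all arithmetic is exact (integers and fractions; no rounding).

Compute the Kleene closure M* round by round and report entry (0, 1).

D(0):
  [∞, 74, 37, 52]
  [77, ∞, 90, 90]
  [6, 84, ∞, 16]
  [73, 18, 23, ∞]
D(1):
  [∞, 74, 37, 52]
  [77, ∞, 90, 90]
  [6, 84, ∞, 16]
  [73, 73, 37, ∞]
D(2):
  [∞, 74, 74, 74]
  [77, ∞, 90, 90]
  [77, 84, ∞, 84]
  [73, 73, 73, ∞]
D(3):
  [∞, 74, 74, 74]
  [77, ∞, 90, 90]
  [77, 84, ∞, 84]
  [73, 73, 73, ∞]
D(4):
  [∞, 74, 74, 74]
  [77, ∞, 90, 90]
  [77, 84, ∞, 84]
  [73, 73, 73, ∞]
Answer: M*[0][1] = 74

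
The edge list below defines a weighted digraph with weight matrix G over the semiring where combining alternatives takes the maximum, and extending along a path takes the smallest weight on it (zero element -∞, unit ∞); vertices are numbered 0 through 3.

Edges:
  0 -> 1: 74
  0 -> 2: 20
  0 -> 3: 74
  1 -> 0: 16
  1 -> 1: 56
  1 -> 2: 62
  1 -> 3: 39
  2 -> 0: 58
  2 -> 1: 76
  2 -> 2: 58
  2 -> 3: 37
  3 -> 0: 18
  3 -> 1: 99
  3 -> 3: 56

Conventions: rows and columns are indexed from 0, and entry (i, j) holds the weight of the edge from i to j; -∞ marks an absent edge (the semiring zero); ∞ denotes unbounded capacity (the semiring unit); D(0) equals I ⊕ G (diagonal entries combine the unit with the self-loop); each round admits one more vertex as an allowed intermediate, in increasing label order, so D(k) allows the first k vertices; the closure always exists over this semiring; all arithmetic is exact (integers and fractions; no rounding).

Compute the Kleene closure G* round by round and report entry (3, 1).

D(0):
  [∞, 74, 20, 74]
  [16, ∞, 62, 39]
  [58, 76, ∞, 37]
  [18, 99, -∞, ∞]
D(1):
  [∞, 74, 20, 74]
  [16, ∞, 62, 39]
  [58, 76, ∞, 58]
  [18, 99, 18, ∞]
D(2):
  [∞, 74, 62, 74]
  [16, ∞, 62, 39]
  [58, 76, ∞, 58]
  [18, 99, 62, ∞]
D(3):
  [∞, 74, 62, 74]
  [58, ∞, 62, 58]
  [58, 76, ∞, 58]
  [58, 99, 62, ∞]
D(4):
  [∞, 74, 62, 74]
  [58, ∞, 62, 58]
  [58, 76, ∞, 58]
  [58, 99, 62, ∞]
Answer: G*[3][1] = 99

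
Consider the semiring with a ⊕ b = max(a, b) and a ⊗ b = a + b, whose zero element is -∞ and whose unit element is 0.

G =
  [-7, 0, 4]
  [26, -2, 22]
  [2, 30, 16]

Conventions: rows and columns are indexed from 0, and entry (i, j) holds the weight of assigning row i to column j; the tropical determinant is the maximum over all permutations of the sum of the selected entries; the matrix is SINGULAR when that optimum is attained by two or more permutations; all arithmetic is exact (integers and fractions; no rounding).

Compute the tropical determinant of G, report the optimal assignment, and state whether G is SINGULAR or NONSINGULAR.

σ = (0, 1, 2): (-7) + (-2) + 16 = 7
σ = (0, 2, 1): (-7) + 22 + 30 = 45
σ = (1, 0, 2): 0 + 26 + 16 = 42
σ = (1, 2, 0): 0 + 22 + 2 = 24
σ = (2, 0, 1): 4 + 26 + 30 = 60
σ = (2, 1, 0): 4 + (-2) + 2 = 4
Optimal value attained by: σ = (2, 0, 1).
Answer: det⊕(G) = 60; verdict: NONSINGULAR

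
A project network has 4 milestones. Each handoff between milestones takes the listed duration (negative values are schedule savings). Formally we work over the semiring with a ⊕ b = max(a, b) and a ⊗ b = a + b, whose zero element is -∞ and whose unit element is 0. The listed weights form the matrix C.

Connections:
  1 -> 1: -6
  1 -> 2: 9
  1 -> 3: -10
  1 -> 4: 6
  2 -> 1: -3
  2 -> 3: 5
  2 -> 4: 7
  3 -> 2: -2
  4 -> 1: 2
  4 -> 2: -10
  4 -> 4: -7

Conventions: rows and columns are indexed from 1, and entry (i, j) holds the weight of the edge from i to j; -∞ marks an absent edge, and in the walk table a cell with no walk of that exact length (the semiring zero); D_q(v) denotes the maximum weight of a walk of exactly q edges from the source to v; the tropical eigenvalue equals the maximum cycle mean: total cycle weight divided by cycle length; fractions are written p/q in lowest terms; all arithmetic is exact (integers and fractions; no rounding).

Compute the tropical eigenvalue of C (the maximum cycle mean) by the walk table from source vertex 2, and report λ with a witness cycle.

q=0: [-∞, 0, -∞, -∞]
q=1: [-3, -∞, 5, 7]
q=2: [9, 6, -13, 3]
q=3: [5, 18, 11, 15]
q=4: [17, 14, 23, 25]
Optimal cycle mean attained by: cycle 1->2->4->1, total 9 + 7 + 2, length 3.
Answer: λ = 6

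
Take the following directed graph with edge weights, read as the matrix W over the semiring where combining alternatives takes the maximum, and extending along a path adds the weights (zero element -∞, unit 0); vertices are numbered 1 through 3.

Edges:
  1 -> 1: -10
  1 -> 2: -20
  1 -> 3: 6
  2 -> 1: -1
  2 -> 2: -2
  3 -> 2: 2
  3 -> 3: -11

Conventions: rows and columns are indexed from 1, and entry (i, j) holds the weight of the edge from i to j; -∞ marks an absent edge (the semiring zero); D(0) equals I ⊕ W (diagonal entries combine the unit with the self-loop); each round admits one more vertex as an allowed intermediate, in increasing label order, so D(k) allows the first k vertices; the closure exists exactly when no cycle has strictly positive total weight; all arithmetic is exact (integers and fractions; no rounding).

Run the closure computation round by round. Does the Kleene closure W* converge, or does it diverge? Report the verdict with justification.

D(0):
  [0, -20, 6]
  [-1, 0, -∞]
  [-∞, 2, 0]
D(1):
  [0, -20, 6]
  [-1, 0, 5]
  [-∞, 2, 0]
Detection: at round 2, diagonal entry (3, 3) turns strictly positive.
Key observation: the cycle 3->2->1->3 has total weight 2 + (-1) + 6, which is strictly positive.
Answer: DIVERGES — positive cycle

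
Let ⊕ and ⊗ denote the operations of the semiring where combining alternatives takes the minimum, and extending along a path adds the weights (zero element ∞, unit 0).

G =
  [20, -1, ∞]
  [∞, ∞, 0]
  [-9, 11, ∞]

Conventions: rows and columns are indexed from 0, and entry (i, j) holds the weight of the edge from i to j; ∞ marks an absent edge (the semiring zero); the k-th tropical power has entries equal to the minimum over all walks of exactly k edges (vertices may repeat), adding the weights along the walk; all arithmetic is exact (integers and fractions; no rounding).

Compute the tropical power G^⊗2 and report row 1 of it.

G^⊗2:
  [40, 19, -1]
  [-9, 11, ∞]
  [11, -10, 11]
Answer: row 1 of G^⊗2 = [-9, 11, ∞]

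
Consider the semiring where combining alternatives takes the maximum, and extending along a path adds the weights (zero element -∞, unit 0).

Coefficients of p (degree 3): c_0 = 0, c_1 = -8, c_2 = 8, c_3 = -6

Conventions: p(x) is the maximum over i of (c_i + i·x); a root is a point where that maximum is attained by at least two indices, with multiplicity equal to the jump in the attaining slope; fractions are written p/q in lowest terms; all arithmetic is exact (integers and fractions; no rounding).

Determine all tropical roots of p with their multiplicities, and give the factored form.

hull edge (i=0, c=0) to (i=2, c=8): slope 4, span 2
hull edge (i=2, c=8) to (i=3, c=-6): slope -14, span 1
Factored form: p(x) = -6 ⊗ (x ⊕ (-4)) ⊗ (x ⊕ (-4)) ⊗ (x ⊕ 14)
Answer: roots = -4 (mult 2), 14 (mult 1)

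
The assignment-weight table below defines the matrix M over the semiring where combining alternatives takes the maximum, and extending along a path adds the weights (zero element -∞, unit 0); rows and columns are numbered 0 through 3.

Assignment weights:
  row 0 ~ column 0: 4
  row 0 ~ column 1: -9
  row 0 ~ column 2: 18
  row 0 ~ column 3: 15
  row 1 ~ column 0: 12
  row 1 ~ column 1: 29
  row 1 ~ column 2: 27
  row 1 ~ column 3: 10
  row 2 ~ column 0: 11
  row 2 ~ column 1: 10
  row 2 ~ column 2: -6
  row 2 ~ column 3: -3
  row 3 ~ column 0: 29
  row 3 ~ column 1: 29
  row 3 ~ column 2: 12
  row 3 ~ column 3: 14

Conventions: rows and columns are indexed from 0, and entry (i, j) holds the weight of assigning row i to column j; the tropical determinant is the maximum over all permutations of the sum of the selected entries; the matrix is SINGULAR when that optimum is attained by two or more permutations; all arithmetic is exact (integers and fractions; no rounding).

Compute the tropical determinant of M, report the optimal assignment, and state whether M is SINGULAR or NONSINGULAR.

σ = (0, 1, 2, 3): 4 + 29 + (-6) + 14 = 41
σ = (0, 1, 3, 2): 4 + 29 + (-3) + 12 = 42
σ = (0, 2, 1, 3): 4 + 27 + 10 + 14 = 55
σ = (0, 2, 3, 1): 4 + 27 + (-3) + 29 = 57
σ = (0, 3, 1, 2): 4 + 10 + 10 + 12 = 36
σ = (0, 3, 2, 1): 4 + 10 + (-6) + 29 = 37
σ = (1, 0, 2, 3): (-9) + 12 + (-6) + 14 = 11
σ = (1, 0, 3, 2): (-9) + 12 + (-3) + 12 = 12
σ = (1, 2, 0, 3): (-9) + 27 + 11 + 14 = 43
σ = (1, 2, 3, 0): (-9) + 27 + (-3) + 29 = 44
σ = (1, 3, 0, 2): (-9) + 10 + 11 + 12 = 24
σ = (1, 3, 2, 0): (-9) + 10 + (-6) + 29 = 24
σ = (2, 0, 1, 3): 18 + 12 + 10 + 14 = 54
σ = (2, 0, 3, 1): 18 + 12 + (-3) + 29 = 56
σ = (2, 1, 0, 3): 18 + 29 + 11 + 14 = 72
σ = (2, 1, 3, 0): 18 + 29 + (-3) + 29 = 73
σ = (2, 3, 0, 1): 18 + 10 + 11 + 29 = 68
σ = (2, 3, 1, 0): 18 + 10 + 10 + 29 = 67
σ = (3, 0, 1, 2): 15 + 12 + 10 + 12 = 49
σ = (3, 0, 2, 1): 15 + 12 + (-6) + 29 = 50
σ = (3, 1, 0, 2): 15 + 29 + 11 + 12 = 67
σ = (3, 1, 2, 0): 15 + 29 + (-6) + 29 = 67
σ = (3, 2, 0, 1): 15 + 27 + 11 + 29 = 82
σ = (3, 2, 1, 0): 15 + 27 + 10 + 29 = 81
Optimal value attained by: σ = (3, 2, 0, 1).
Answer: det⊕(M) = 82; verdict: NONSINGULAR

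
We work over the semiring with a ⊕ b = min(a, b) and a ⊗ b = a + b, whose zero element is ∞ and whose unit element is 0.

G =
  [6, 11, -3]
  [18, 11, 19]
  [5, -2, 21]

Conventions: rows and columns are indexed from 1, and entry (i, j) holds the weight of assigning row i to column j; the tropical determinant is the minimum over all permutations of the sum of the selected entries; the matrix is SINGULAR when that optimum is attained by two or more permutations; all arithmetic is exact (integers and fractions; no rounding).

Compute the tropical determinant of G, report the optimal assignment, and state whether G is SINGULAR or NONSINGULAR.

σ = (1, 2, 3): 6 + 11 + 21 = 38
σ = (1, 3, 2): 6 + 19 + (-2) = 23
σ = (2, 1, 3): 11 + 18 + 21 = 50
σ = (2, 3, 1): 11 + 19 + 5 = 35
σ = (3, 1, 2): (-3) + 18 + (-2) = 13
σ = (3, 2, 1): (-3) + 11 + 5 = 13
Optimal value attained by: σ = (3, 1, 2).
Answer: det⊕(G) = 13; verdict: SINGULAR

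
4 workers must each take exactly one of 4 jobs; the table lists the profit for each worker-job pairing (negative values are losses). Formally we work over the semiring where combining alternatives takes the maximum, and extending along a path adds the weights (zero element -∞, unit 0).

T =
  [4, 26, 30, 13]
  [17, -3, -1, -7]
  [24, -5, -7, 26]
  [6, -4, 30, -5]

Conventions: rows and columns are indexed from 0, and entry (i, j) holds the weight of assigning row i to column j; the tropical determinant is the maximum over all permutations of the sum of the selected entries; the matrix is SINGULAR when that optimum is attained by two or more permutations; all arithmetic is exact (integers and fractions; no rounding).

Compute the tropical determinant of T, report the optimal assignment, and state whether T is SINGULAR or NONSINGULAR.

σ = (0, 1, 2, 3): 4 + (-3) + (-7) + (-5) = -11
σ = (0, 1, 3, 2): 4 + (-3) + 26 + 30 = 57
σ = (0, 2, 1, 3): 4 + (-1) + (-5) + (-5) = -7
σ = (0, 2, 3, 1): 4 + (-1) + 26 + (-4) = 25
σ = (0, 3, 1, 2): 4 + (-7) + (-5) + 30 = 22
σ = (0, 3, 2, 1): 4 + (-7) + (-7) + (-4) = -14
σ = (1, 0, 2, 3): 26 + 17 + (-7) + (-5) = 31
σ = (1, 0, 3, 2): 26 + 17 + 26 + 30 = 99
σ = (1, 2, 0, 3): 26 + (-1) + 24 + (-5) = 44
σ = (1, 2, 3, 0): 26 + (-1) + 26 + 6 = 57
σ = (1, 3, 0, 2): 26 + (-7) + 24 + 30 = 73
σ = (1, 3, 2, 0): 26 + (-7) + (-7) + 6 = 18
σ = (2, 0, 1, 3): 30 + 17 + (-5) + (-5) = 37
σ = (2, 0, 3, 1): 30 + 17 + 26 + (-4) = 69
σ = (2, 1, 0, 3): 30 + (-3) + 24 + (-5) = 46
σ = (2, 1, 3, 0): 30 + (-3) + 26 + 6 = 59
σ = (2, 3, 0, 1): 30 + (-7) + 24 + (-4) = 43
σ = (2, 3, 1, 0): 30 + (-7) + (-5) + 6 = 24
σ = (3, 0, 1, 2): 13 + 17 + (-5) + 30 = 55
σ = (3, 0, 2, 1): 13 + 17 + (-7) + (-4) = 19
σ = (3, 1, 0, 2): 13 + (-3) + 24 + 30 = 64
σ = (3, 1, 2, 0): 13 + (-3) + (-7) + 6 = 9
σ = (3, 2, 0, 1): 13 + (-1) + 24 + (-4) = 32
σ = (3, 2, 1, 0): 13 + (-1) + (-5) + 6 = 13
Optimal value attained by: σ = (1, 0, 3, 2).
Answer: det⊕(T) = 99; verdict: NONSINGULAR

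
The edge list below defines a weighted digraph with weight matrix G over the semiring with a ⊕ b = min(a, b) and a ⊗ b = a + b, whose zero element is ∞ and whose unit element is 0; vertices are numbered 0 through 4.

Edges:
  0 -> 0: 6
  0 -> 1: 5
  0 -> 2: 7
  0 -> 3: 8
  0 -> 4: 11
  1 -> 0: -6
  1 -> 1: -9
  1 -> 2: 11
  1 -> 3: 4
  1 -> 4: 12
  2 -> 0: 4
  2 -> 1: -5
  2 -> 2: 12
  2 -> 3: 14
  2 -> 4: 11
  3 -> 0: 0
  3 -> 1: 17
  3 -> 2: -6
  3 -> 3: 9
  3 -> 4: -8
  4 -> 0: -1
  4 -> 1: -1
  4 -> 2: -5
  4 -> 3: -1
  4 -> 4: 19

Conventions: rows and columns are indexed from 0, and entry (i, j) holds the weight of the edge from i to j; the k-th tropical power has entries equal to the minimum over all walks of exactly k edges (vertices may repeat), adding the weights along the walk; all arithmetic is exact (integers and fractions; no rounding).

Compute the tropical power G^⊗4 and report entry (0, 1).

G^⊗2:
  [-1, -4, 2, 9, 0]
  [-15, -18, -2, -5, -4]
  [-11, -14, 6, -1, 6]
  [-9, -11, -13, -9, 1]
  [-7, -10, -7, 3, -9]
G^⊗3:
  [-10, -13, -5, -1, 1]
  [-24, -27, -11, -14, -13]
  [-20, -23, -7, -10, -9]
  [-17, -20, -15, -7, -17]
  [-16, -19, -14, -10, -5]
G^⊗4:
  [-19, -22, -7, -9, -9]
  [-33, -36, -20, -23, -22]
  [-29, -32, -16, -19, -18]
  [-26, -29, -22, -18, -15]
  [-25, -28, -16, -15, -18]
Key observation: the optimum is the walk 0->1->1->1->1, with weight 5 + (-9) + (-9) + (-9) = -22.
Optimal value attained by: walk 0->1->1->1->1.
Answer: (G^⊗4)[0][1] = -22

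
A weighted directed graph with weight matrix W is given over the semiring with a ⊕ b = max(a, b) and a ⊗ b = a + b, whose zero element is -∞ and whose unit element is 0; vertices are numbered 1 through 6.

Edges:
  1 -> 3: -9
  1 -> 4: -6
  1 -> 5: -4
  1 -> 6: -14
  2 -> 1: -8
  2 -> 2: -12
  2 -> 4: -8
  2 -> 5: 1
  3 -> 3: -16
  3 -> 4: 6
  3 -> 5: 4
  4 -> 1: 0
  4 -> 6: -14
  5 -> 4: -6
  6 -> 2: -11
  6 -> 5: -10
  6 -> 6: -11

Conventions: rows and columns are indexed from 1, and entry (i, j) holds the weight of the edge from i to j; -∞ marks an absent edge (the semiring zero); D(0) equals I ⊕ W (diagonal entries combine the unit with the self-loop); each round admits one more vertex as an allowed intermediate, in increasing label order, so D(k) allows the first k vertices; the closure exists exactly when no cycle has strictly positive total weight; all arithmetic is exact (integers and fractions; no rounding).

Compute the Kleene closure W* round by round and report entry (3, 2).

D(0):
  [0, -∞, -9, -6, -4, -14]
  [-8, 0, -∞, -8, 1, -∞]
  [-∞, -∞, 0, 6, 4, -∞]
  [0, -∞, -∞, 0, -∞, -14]
  [-∞, -∞, -∞, -6, 0, -∞]
  [-∞, -11, -∞, -∞, -10, 0]
D(1):
  [0, -∞, -9, -6, -4, -14]
  [-8, 0, -17, -8, 1, -22]
  [-∞, -∞, 0, 6, 4, -∞]
  [0, -∞, -9, 0, -4, -14]
  [-∞, -∞, -∞, -6, 0, -∞]
  [-∞, -11, -∞, -∞, -10, 0]
D(2):
  [0, -∞, -9, -6, -4, -14]
  [-8, 0, -17, -8, 1, -22]
  [-∞, -∞, 0, 6, 4, -∞]
  [0, -∞, -9, 0, -4, -14]
  [-∞, -∞, -∞, -6, 0, -∞]
  [-19, -11, -28, -19, -10, 0]
D(3):
  [0, -∞, -9, -3, -4, -14]
  [-8, 0, -17, -8, 1, -22]
  [-∞, -∞, 0, 6, 4, -∞]
  [0, -∞, -9, 0, -4, -14]
  [-∞, -∞, -∞, -6, 0, -∞]
  [-19, -11, -28, -19, -10, 0]
D(4):
  [0, -∞, -9, -3, -4, -14]
  [-8, 0, -17, -8, 1, -22]
  [6, -∞, 0, 6, 4, -8]
  [0, -∞, -9, 0, -4, -14]
  [-6, -∞, -15, -6, 0, -20]
  [-19, -11, -28, -19, -10, 0]
D(5):
  [0, -∞, -9, -3, -4, -14]
  [-5, 0, -14, -5, 1, -19]
  [6, -∞, 0, 6, 4, -8]
  [0, -∞, -9, 0, -4, -14]
  [-6, -∞, -15, -6, 0, -20]
  [-16, -11, -25, -16, -10, 0]
D(6):
  [0, -25, -9, -3, -4, -14]
  [-5, 0, -14, -5, 1, -19]
  [6, -19, 0, 6, 4, -8]
  [0, -25, -9, 0, -4, -14]
  [-6, -31, -15, -6, 0, -20]
  [-16, -11, -25, -16, -10, 0]
Answer: W*[3][2] = -19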